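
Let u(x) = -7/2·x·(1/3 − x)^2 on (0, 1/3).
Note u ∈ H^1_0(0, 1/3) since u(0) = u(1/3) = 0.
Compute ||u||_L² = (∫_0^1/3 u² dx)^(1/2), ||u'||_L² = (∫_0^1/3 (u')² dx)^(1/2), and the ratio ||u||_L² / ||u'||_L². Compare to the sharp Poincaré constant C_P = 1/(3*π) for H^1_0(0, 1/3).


||u||_L² / ||u'||_L² = sqrt(14)/42 < C_P = 1/(3*π).

u(x) = -7/2·x·(1/3 − x)^2, so u'(x) = -21*x^2/2 + 14*x/3 - 7/18.
u(x) = -7/2·x·(1/3 − x)^2 vanishes at x = 0 and x = 1/3, so u ∈ H^1_0(0, 1/3). Differentiate via the product rule and integrate the resulting polynomials term by term.
  ∫_0^1/3 u² dx = ∫_0^1/3 (49*x^6/4 - 49*x^5/3 + 49*x^4/6 - 49*x^3/27 + 49*x^2/324) dx. Term by term:
    ∫_0^1/3 49*x^6/4 dx = 7/8748;  ∫_0^1/3 -49*x^5/3 dx = -49/13122;  ∫_0^1/3 49*x^4/6 dx = 49/7290;
    ∫_0^1/3 -49*x^3/27 dx = -49/8748;  ∫_0^1/3 49*x^2/324 dx = 49/26244.
  Sum: 7/8748 − 49/13122 + 49/7290 − 49/8748 + 49/26244 = 7/131220.
  ∫_0^1/3 (u')² dx = ∫_0^1/3 (441*x^4/4 - 98*x^3 + 539*x^2/18 - 98*x/27 + 49/324) dx. Term by term:
    ∫_0^1/3 441*x^4/4 dx = 49/540;  ∫_0^1/3 -98*x^3 dx = -49/162;  ∫_0^1/3 539*x^2/18 dx = 539/1458;
    ∫_0^1/3 -98*x/27 dx = -49/243;  ∫_0^1/3 49/324 dx = 49/972.
  Sum: 49/540 − 49/162 + 539/1458 − 49/243 + 49/972 = 49/7290.
∫_0^1/3 u² dx = 7/131220, so ||u||_L² = sqrt(35)/810.
∫_0^1/3 (u')² dx = 49/7290, so ||u'||_L² = 7*sqrt(10)/270.
Ratio ||u||_L² / ||u'||_L² = sqrt(14)/42.
Sharp Poincaré constant on H^1_0(0, 1/3) is C_P = L/π = 1/(3*π), achieved by sin(3*π·x).
A polynomial bump cannot attain the sharp Poincaré constant (only the first sine eigenfunction does), so the ratio is strictly less than C_P, consistent with ||u||_L² ≤ C_P ||u'||_L².


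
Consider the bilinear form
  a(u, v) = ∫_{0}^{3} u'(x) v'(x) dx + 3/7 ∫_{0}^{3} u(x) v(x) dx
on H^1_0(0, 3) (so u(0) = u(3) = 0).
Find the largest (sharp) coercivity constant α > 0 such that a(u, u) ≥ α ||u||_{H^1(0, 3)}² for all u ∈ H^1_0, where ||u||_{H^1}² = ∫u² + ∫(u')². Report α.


α = (27/7 + π^2)/(9 + π^2)

Coercivity of a(·,·) on H^1_0(0, 3) means a(u, u) ≥ α ||u||_{H^1}² for every u ∈ H^1_0.
The interval has length L = 3, and Poincaré/coercivity depend only on L. Here a(u, u) = ∫(u')² + (3/7)·∫u².
Here 0 < c = 3/7 < 1. The condition a(u,u) ≥ α||u||_{H^1}² reads (1−α)∫(u')² ≥ (α−c)∫u². Any admissible α is ≤ 1 (rapidly oscillating u have ∫u²/∫(u')² → 0), and α = 1 would force 0 ≥ (1−c)∫u², impossible since c < 1; so 1−α > 0. By the sharp Poincaré inequality on H^1_0 of an interval of length L, ∫(u')² ≥ (π/L)²∫u² with equality for the first sine mode sin(π(x−x₀)/L) (x₀ the left endpoint), so the inequality holds for all u iff (1−α)(π/L)² ≥ α − c, i.e. α ≤ ((π/L)² + c)/((π/L)² + 1) = (1 + c(L/π)²)/(1 + (L/π)²). With (π/L)² = π^2/9 and c = 3/7, the largest admissible constant is α = ((π/L)² + c)/((π/L)² + 1).
Simplifying, α = (27/7 + π^2)/(9 + π^2).


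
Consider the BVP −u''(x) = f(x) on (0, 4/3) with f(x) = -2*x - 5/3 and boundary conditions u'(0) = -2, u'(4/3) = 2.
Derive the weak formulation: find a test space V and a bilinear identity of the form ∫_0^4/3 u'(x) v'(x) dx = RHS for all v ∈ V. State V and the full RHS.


V = H^1(0, 4/3) (v unrestricted at boundary; u is determined up to an additive constant); weak form: ∫_0^4/3 u'v' dx = ∫_0^4/3 (-2*x - 5/3) v dx + 2·v(4/3) + 2·v(0) for all v ∈ V.

Multiply both sides by a test function v and integrate from 0 to 4/3:
  ∫_0^4/3 −u''(x) v(x) dx = ∫_0^4/3 f(x) v(x) dx.
Integrate the LHS by parts once:
  ∫_0^4/3 −u'' v dx = −[u'(x) v(x)]_0^4/3 + ∫_0^4/3 u'(x) v'(x) dx.
Thus ∫_0^4/3 u'(x) v'(x) dx = ∫_0^4/3 f(x) v(x) dx + [u'(x) v(x)]_0^4/3.
Choose V so that boundary terms are either known or forced to vanish.
u has inhomogeneous Neumann u'(0) = -2, u'(4/3) = 2. [u' v]_0^4/3 = (2)·v(4/3) − (-2)·v(0) = 2·v(4/3) + 2·v(0). Take V = H^1(0, 4/3); boundary term becomes part of RHS.
Weak formulation: find u (satisfying any essential BC) such that ∫_0^4/3 u'(x) v'(x) dx = ∫_0^4/3 f v dx + 2·v(4/3) + 2·v(0) for all v ∈ V (Neumann data are natural BCs: they enter the RHS as boundary terms).
Substituting f(x) = -2*x - 5/3, the right-hand side is ∫_0^4/3 (-2*x - 5/3) v dx + 2·v(4/3) + 2·v(0).
Compatibility check (pure Neumann): taking v ≡ 1 ∈ V gives 0 = ∫_0^4/3 f dx + (2) − (-2), i.e. ∫_0^4/3 f dx must equal u'(0) − u'(4/3) = -4. Indeed ∫_0^4/3 (-2*x - 5/3) dx = -4, so the data are compatible. The solution is then unique only up to an additive constant (fix it e.g. by requiring ∫_0^4/3 u dx = 0).


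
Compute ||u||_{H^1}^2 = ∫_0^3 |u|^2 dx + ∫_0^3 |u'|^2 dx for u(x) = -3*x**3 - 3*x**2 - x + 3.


||u||_{H^1}^2 = 419946/35

The H^1 norm (squared) on an interval (0, L) is
  ||u||_{H^1}^2 = ∫_0^L u(x)^2 dx + ∫_0^L u'(x)^2 dx.
Compute u'(x) = -9*x**2 - 6*x - 1.
Then u(x)^2 = 9*x**6 + 18*x**5 + 15*x**4 - 12*x**3 - 17*x**2 - 6*x + 9 and u'(x)^2 = 81*x**4 + 108*x**3 + 54*x**2 + 12*x + 1.
Integrate each monomial from 0 to 3 using ∫_0^3 c·x^n dx = c·3^(n+1)/(n+1):
  ∫_0^3 u(x)^2 dx = ∫_0^3 (9*x^6 + 18*x^5 + 15*x^4 - 12*x^3 - 17*x^2 - 6*x + 9) dx. Term by term:
    ∫_0^3 9*x^6 dx = 19683/7;  ∫_0^3 18*x^5 dx = 2187;  ∫_0^3 15*x^4 dx = 729;
    ∫_0^3 -12*x^3 dx = -243;  ∫_0^3 -17*x^2 dx = -153;  ∫_0^3 -6*x dx = -27;
    ∫_0^3 9 dx = 27.
  Sum: 19683/7 + 2187 + 729 − 243 − 153 − 27 + 27 = 37323/7.
  ∫_0^3 u'(x)^2 dx = ∫_0^3 (81*x^4 + 108*x^3 + 54*x^2 + 12*x + 1) dx. Term by term:
    ∫_0^3 81*x^4 dx = 19683/5;  ∫_0^3 108*x^3 dx = 2187;  ∫_0^3 54*x^2 dx = 486;
    ∫_0^3 12*x dx = 54;  ∫_0^3 1 dx = 3.
  Sum: 19683/5 + 2187 + 486 + 54 + 3 = 33333/5.
Adding: ||u||_{H^1}^2 = 37323/7 + 33333/5 = 419946/35.


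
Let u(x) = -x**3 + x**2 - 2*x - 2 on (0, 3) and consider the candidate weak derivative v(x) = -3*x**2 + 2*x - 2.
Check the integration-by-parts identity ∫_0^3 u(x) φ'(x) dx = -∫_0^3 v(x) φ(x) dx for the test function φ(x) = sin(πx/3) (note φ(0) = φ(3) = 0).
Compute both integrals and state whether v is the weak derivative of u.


LHS = -324/π^3 + 75/π, RHS = -324/π^3 + 75/π. Yes, v = u' weakly.

u(x) = -x**3 + x**2 - 2*x - 2, classical derivative u'(x) = -3*x**2 + 2*x - 2.
φ(x) = sin(πx/3), so φ'(x) = π*cos(π*x/3)/3.
Note φ(0) = φ(3) = 0, so the boundary term u·φ vanishes.
LHS = ∫_0^3 u(x) φ'(x) dx = ∫_0^3 (-π*x^3*cos(π*x/3)/3 + π*x^2*cos(π*x/3)/3 - 2*π*x*cos(π*x/3)/3 - 2*π*cos(π*x/3)/3) dx. Term by term:
  ∫_0^3 -2*π*cos(π*x/3)/3 dx = 0;  ∫_0^3 -2*π*x*cos(π*x/3)/3 dx = 12/π;  ∫_0^3 -π*x^3*cos(π*x/3)/3 dx = -324/π^3 + 81/π;
  ∫_0^3 π*x^2*cos(π*x/3)/3 dx = -18/π.
Sum: 0 + 12/π + -324/π^3 + 81/π − 18/π = -324/π^3 + 75/π.
So LHS = -324/π^3 + 75/π.
∫_0^3 v(x) φ(x) dx = ∫_0^3 (-3*x^2*sin(π*x/3) + 2*x*sin(π*x/3) - 2*sin(π*x/3)) dx. Term by term:
  ∫_0^3 -2*sin(π*x/3) dx = -12/π;  ∫_0^3 -3*x^2*sin(π*x/3) dx = -81/π + 324/π^3;  ∫_0^3 2*x*sin(π*x/3) dx = 18/π.
Sum: -12/π + -81/π + 324/π^3 + 18/π = -75/π + 324/π^3.
So RHS = -∫_0^3 v(x) φ(x) dx = -324/π^3 + 75/π.
LHS = RHS, so the identity holds for this test φ.
Moreover u is smooth here and v(x) = u'(x) = -3*x**2 + 2*x - 2 pointwise, so the identity holds for every test function. Hence v is the weak derivative of u.


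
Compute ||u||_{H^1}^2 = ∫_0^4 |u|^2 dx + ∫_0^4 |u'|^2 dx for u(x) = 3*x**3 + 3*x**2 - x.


||u||_{H^1}^2 = 6026756/105

The H^1 norm (squared) on an interval (0, L) is
  ||u||_{H^1}^2 = ∫_0^L u(x)^2 dx + ∫_0^L u'(x)^2 dx.
Compute u'(x) = 9*x**2 + 6*x - 1.
Then u(x)^2 = 9*x**6 + 18*x**5 + 3*x**4 - 6*x**3 + x**2 and u'(x)^2 = 81*x**4 + 108*x**3 + 18*x**2 - 12*x + 1.
Integrate each monomial from 0 to 4 using ∫_0^4 c·x^n dx = c·4^(n+1)/(n+1):
  ∫_0^4 u(x)^2 dx = ∫_0^4 (9*x^6 + 18*x^5 + 3*x^4 - 6*x^3 + x^2) dx. Term by term:
    ∫_0^4 9*x^6 dx = 147456/7;  ∫_0^4 18*x^5 dx = 12288;  ∫_0^4 3*x^4 dx = 3072/5;
    ∫_0^4 -6*x^3 dx = -384;  ∫_0^4 x^2 dx = 64/3.
  Sum: 147456/7 + 12288 + 3072/5 − 384 + 64/3 = 3528512/105.
  ∫_0^4 u'(x)^2 dx = ∫_0^4 (81*x^4 + 108*x^3 + 18*x^2 - 12*x + 1) dx. Term by term:
    ∫_0^4 81*x^4 dx = 82944/5;  ∫_0^4 108*x^3 dx = 6912;  ∫_0^4 18*x^2 dx = 384;
    ∫_0^4 -12*x dx = -96;  ∫_0^4 1 dx = 4.
  Sum: 82944/5 + 6912 + 384 − 96 + 4 = 118964/5.
Adding: ||u||_{H^1}^2 = 3528512/105 + 118964/5 = 6026756/105.


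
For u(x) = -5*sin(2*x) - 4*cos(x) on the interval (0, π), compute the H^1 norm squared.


||u||_{H^1(0,π)}^2 = 320/3 + 157*π/2

u'(x) = 4*sin(x) - 10*cos(2*x).
Expand u² and (u')² and integrate term by term on (0, π), using: for integers n ≥ 1, ∫_0^π sin²(nx) dx = ∫_0^π cos²(nx) dx = π/2; for n ≠ n', ∫_0^π sin(nx)sin(n'x) dx = ∫_0^π cos(nx)cos(n'x) dx = 0; and by product-to-sum, ∫_0^π sin(nx)cos(n'x) dx = ½∫_0^π [sin((n+n')x) + sin((n−n')x)] dx, which is 0 when n+n' is even and 2n/(n²−n'²) when n+n' is odd (it need not vanish on (0, π)).
  u² squared terms: (-5)²·∫sin(2x)² dx = 25·π/2 = 25*π/2;  (-4)²·∫cos(x)² dx = 16·π/2 = 8*π.
  u² cross terms: 2·(-5)·(-4)·∫sin(2x)·cos(x) dx = 40·(4/3) = 160/3.
  So ∫_0^π u² dx = 25*π/2 + 8*π + 160/3 = 160/3 + 41*π/2.
  (u')² squared terms: (-10)²·∫cos(2x)² dx = 100·π/2 = 50*π;  (4)²·∫sin(x)² dx = 16·π/2 = 8*π.
  (u')² cross terms: 2·(-10)·(4)·∫cos(2x)·sin(x) dx = -80·(-2/3) = 160/3.
  So ∫_0^π (u')² dx = 50*π + 8*π + 160/3 = 160/3 + 58*π.
||u||_{H^1}^2 = (160/3 + 41*π/2) + (160/3 + 58*π) = 320/3 + 157*π/2.


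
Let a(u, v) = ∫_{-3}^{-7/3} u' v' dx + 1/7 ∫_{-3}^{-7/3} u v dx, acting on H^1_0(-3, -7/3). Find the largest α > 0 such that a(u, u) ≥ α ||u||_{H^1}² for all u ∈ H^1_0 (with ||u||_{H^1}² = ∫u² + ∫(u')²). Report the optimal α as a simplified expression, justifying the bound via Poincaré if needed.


α = (4 + 63*π^2)/(7*(4 + 9*π^2))

Coercivity of a(·,·) on H^1_0(-3, -7/3) means a(u, u) ≥ α ||u||_{H^1}² for every u ∈ H^1_0.
The interval has length L = 2/3, and Poincaré/coercivity depend only on L. Here a(u, u) = ∫(u')² + (1/7)·∫u².
Here 0 < c = 1/7 < 1. The condition a(u,u) ≥ α||u||_{H^1}² reads (1−α)∫(u')² ≥ (α−c)∫u². Any admissible α is ≤ 1 (rapidly oscillating u have ∫u²/∫(u')² → 0), and α = 1 would force 0 ≥ (1−c)∫u², impossible since c < 1; so 1−α > 0. By the sharp Poincaré inequality on H^1_0 of an interval of length L, ∫(u')² ≥ (π/L)²∫u² with equality for the first sine mode sin(π(x−x₀)/L) (x₀ the left endpoint), so the inequality holds for all u iff (1−α)(π/L)² ≥ α − c, i.e. α ≤ ((π/L)² + c)/((π/L)² + 1) = (1 + c(L/π)²)/(1 + (L/π)²). With (π/L)² = 9*π^2/4 and c = 1/7, the largest admissible constant is α = ((π/L)² + c)/((π/L)² + 1).
Simplifying, α = (4 + 63*π^2)/(7*(4 + 9*π^2)).


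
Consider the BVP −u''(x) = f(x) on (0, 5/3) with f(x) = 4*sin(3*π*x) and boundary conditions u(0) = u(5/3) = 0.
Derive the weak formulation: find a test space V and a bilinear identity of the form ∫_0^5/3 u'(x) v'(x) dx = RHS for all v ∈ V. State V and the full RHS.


V = H^1_0(0, 5/3) (so v(0) = v(5/3) = 0); weak form: ∫_0^5/3 u'v' dx = ∫_0^5/3 (4*sin(3*π*x)) v dx for all v ∈ V.

Multiply both sides by a test function v and integrate from 0 to 5/3:
  ∫_0^5/3 −u''(x) v(x) dx = ∫_0^5/3 f(x) v(x) dx.
Integrate the LHS by parts once:
  ∫_0^5/3 −u'' v dx = −[u'(x) v(x)]_0^5/3 + ∫_0^5/3 u'(x) v'(x) dx.
Thus ∫_0^5/3 u'(x) v'(x) dx = ∫_0^5/3 f(x) v(x) dx + [u'(x) v(x)]_0^5/3.
Choose V so that boundary terms are either known or forced to vanish.
u is Dirichlet: u(0) = u(5/3) = 0. Let V = H^1_0(0, 5/3); then v(0) = v(5/3) = 0, and [u' v]_0^5/3 = 0.
Weak formulation: find u (satisfying any essential BC) such that ∫_0^5/3 u'(x) v'(x) dx = ∫_0^5/3 f v dx for all v ∈ V.
Substituting f(x) = 4*sin(3*π*x), the right-hand side is ∫_0^5/3 (4*sin(3*π*x)) v dx.


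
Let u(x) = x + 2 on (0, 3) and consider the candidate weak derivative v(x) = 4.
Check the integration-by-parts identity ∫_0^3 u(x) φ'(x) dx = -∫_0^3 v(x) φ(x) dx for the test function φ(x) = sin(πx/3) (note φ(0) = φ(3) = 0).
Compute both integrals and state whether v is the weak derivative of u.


LHS = -6/π, RHS = -24/π. No, v is not the weak derivative of u.

u(x) = x + 2, classical derivative u'(x) = 1.
φ(x) = sin(πx/3), so φ'(x) = π*cos(π*x/3)/3.
Note φ(0) = φ(3) = 0, so the boundary term u·φ vanishes.
LHS = ∫_0^3 u(x) φ'(x) dx = ∫_0^3 (π*x*cos(π*x/3)/3 + 2*π*cos(π*x/3)/3) dx. Term by term:
  ∫_0^3 2*π*cos(π*x/3)/3 dx = 0;  ∫_0^3 π*x*cos(π*x/3)/3 dx = -6/π.
Sum: 0 − 6/π = -6/π.
So LHS = -6/π.
∫_0^3 v(x) φ(x) dx = ∫_0^3 (4*sin(π*x/3)) dx. Term by term:
  ∫_0^3 4*sin(π*x/3) dx = 24/π.
So RHS = -∫_0^3 v(x) φ(x) dx = -24/π.
LHS − RHS = 18/π ≠ 0, so the identity fails.
(For a valid weak derivative the identity must hold for EVERY test function, in particular this one. The failure shows v is NOT the weak derivative of u.)
Correct weak derivative would be u'(x) = 1.


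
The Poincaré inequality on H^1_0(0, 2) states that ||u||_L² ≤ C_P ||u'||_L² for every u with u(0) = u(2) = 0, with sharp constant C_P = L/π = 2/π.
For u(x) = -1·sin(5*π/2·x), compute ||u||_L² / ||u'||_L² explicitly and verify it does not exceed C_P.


||u||_L² / ||u'||_L² = 2/(5*π) < C_P = 2/π.

u(x) = -1·sin(5*π/2·x), so u'(x) = -5*π*cos(5*π*x/2)/2.
Writing u(x) = A·sin(kπx/L) with A = -1 and k = 5, use ∫_0^L sin²(kπx/L) dx = L/2 and ∫_0^L cos²(kπx/L) dx = L/2.
u² = 1·sin²(5*π/2·x) and (u')² = 25*π^2/4·cos²(5*π/2·x), and each of sin², cos² integrates to L/2 = 1 over (0, 2).
∫_0^2 u² dx = 1, so ||u||_L² = 1.
∫_0^2 (u')² dx = 25*π^2/4, so ||u'||_L² = 5*π/2.
Ratio ||u||_L² / ||u'||_L² = 2/(5*π).
Sharp Poincaré constant on H^1_0(0, 2) is C_P = L/π = 2/π, achieved by sin(π/2·x).
This is the k = 5 harmonic; the ratio L/(kπ) is strictly less than C_P = L/π, consistent with the sharp inequality ||u||_L² ≤ C_P ||u'||_L².


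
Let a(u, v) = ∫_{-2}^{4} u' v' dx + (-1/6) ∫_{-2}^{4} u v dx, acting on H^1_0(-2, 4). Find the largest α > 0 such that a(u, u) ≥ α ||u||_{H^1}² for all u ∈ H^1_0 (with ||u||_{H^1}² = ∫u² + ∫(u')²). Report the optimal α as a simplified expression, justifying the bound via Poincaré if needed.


α = (-6 + π^2)/(π^2 + 36)

Coercivity of a(·,·) on H^1_0(-2, 4) means a(u, u) ≥ α ||u||_{H^1}² for every u ∈ H^1_0.
The interval has length L = 6, and Poincaré/coercivity depend only on L. Here a(u, u) = ∫(u')² + (-1/6)·∫u².
Here c = -1/6 < 0 with |c| < (π/L)² = π^2/36, so coercivity still holds. The condition a(u,u) ≥ α||u||_{H^1}² reads (1−α)∫(u')² ≥ (α−c)∫u². Any admissible α is ≤ 1 (rapidly oscillating u have ∫u²/∫(u')² → 0), and α = 1 would force 0 ≥ (1−c)∫u², impossible since c < 1; so 1−α > 0. By the sharp Poincaré inequality on H^1_0 of an interval of length L, ∫(u')² ≥ (π/L)²∫u² with equality for the first sine mode sin(π(x−x₀)/L) (x₀ the left endpoint), so the inequality holds for all u iff (1−α)(π/L)² ≥ α − c, i.e. α ≤ ((π/L)² + c)/((π/L)² + 1) = (1 + c(L/π)²)/(1 + (L/π)²). (Direct route, valid since c ≤ 0: Poincaré gives c∫u² ≥ c(L/π)²∫(u')², so a(u,u) ≥ (1 + c(L/π)²)∫(u')², while ||u||_{H^1}² ≤ (1 + (L/π)²)∫(u')²; dividing yields the same α.) With (π/L)² = π^2/36 and c = -1/6, the largest admissible constant is α = ((π/L)² + c)/((π/L)² + 1).
Simplifying, α = (-6 + π^2)/(π^2 + 36).


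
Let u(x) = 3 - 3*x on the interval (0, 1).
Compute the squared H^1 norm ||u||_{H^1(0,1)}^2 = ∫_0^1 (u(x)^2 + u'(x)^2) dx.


||u||_{H^1}^2 = 12

The H^1 norm (squared) on an interval (0, L) is
  ||u||_{H^1}^2 = ∫_0^L u(x)^2 dx + ∫_0^L u'(x)^2 dx.
Compute u'(x) = -3.
Then u(x)^2 = 9*x**2 - 18*x + 9 and u'(x)^2 = 9.
Integrate each monomial from 0 to 1 using ∫_0^1 c·x^n dx = c·1^(n+1)/(n+1):
  ∫_0^1 u(x)^2 dx = ∫_0^1 (9*x^2 - 18*x + 9) dx. Term by term:
    ∫_0^1 9*x^2 dx = 3;  ∫_0^1 -18*x dx = -9;  ∫_0^1 9 dx = 9.
  Sum: 3 − 9 + 9 = 3.
  ∫_0^1 u'(x)^2 dx = ∫_0^1 (9) dx. Term by term:
    ∫_0^1 9 dx = 9.
Adding: ||u||_{H^1}^2 = 3 + 9 = 12.


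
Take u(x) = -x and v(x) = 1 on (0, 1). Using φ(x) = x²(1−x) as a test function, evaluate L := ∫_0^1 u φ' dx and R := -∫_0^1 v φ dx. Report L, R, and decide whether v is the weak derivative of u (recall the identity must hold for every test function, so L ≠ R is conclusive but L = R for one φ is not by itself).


LHS = 1/12, RHS = -1/12. No, v is not the weak derivative of u.

u(x) = -x, classical derivative u'(x) = -1.
φ(x) = x²(1−x), so φ'(x) = x*(2 - 3*x).
Note φ(0) = φ(1) = 0, so the boundary term u·φ vanishes.
LHS = ∫_0^1 u(x) φ'(x) dx = ∫_0^1 (3*x^3 - 2*x^2) dx. Term by term:
  ∫_0^1 3*x^3 dx = 3/4;  ∫_0^1 -2*x^2 dx = -2/3.
Sum: 3/4 − 2/3 = 1/12.
So LHS = 1/12.
∫_0^1 v(x) φ(x) dx = ∫_0^1 (-x^3 + x^2) dx. Term by term:
  ∫_0^1 -x^3 dx = -1/4;  ∫_0^1 x^2 dx = 1/3.
Sum: -1/4 + 1/3 = 1/12.
So RHS = -∫_0^1 v(x) φ(x) dx = -1/12.
LHS − RHS = 1/6 ≠ 0, so the identity fails.
(For a valid weak derivative the identity must hold for EVERY test function, in particular this one. The failure shows v is NOT the weak derivative of u.)
Correct weak derivative would be u'(x) = -1.


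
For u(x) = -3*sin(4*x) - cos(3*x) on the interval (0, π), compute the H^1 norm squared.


||u||_{H^1(0,π)}^2 = 480/7 + 163*π/2

u'(x) = 3*sin(3*x) - 12*cos(4*x).
Expand u² and (u')² and integrate term by term on (0, π), using: for integers n ≥ 1, ∫_0^π sin²(nx) dx = ∫_0^π cos²(nx) dx = π/2; for n ≠ n', ∫_0^π sin(nx)sin(n'x) dx = ∫_0^π cos(nx)cos(n'x) dx = 0; and by product-to-sum, ∫_0^π sin(nx)cos(n'x) dx = ½∫_0^π [sin((n+n')x) + sin((n−n')x)] dx, which is 0 when n+n' is even and 2n/(n²−n'²) when n+n' is odd (it need not vanish on (0, π)).
  u² squared terms: (-1)²·∫cos(3x)² dx = 1·π/2 = π/2;  (-3)²·∫sin(4x)² dx = 9·π/2 = 9*π/2.
  u² cross terms: 2·(-1)·(-3)·∫cos(3x)·sin(4x) dx = 6·(8/7) = 48/7.
  So ∫_0^π u² dx = π/2 + 9*π/2 + 48/7 = 48/7 + 5*π.
  (u')² squared terms: (-12)²·∫cos(4x)² dx = 144·π/2 = 72*π;  (3)²·∫sin(3x)² dx = 9·π/2 = 9*π/2.
  (u')² cross terms: 2·(-12)·(3)·∫cos(4x)·sin(3x) dx = -72·(-6/7) = 432/7.
  So ∫_0^π (u')² dx = 72*π + 9*π/2 + 432/7 = 432/7 + 153*π/2.
||u||_{H^1}^2 = (48/7 + 5*π) + (432/7 + 153*π/2) = 480/7 + 163*π/2.


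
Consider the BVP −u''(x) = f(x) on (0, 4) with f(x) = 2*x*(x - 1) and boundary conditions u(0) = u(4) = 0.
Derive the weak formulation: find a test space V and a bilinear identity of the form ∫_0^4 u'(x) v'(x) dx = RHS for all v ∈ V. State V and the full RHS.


V = H^1_0(0, 4) (so v(0) = v(4) = 0); weak form: ∫_0^4 u'v' dx = ∫_0^4 (2*x*(x - 1)) v dx for all v ∈ V.

Multiply both sides by a test function v and integrate from 0 to 4:
  ∫_0^4 −u''(x) v(x) dx = ∫_0^4 f(x) v(x) dx.
Integrate the LHS by parts once:
  ∫_0^4 −u'' v dx = −[u'(x) v(x)]_0^4 + ∫_0^4 u'(x) v'(x) dx.
Thus ∫_0^4 u'(x) v'(x) dx = ∫_0^4 f(x) v(x) dx + [u'(x) v(x)]_0^4.
Choose V so that boundary terms are either known or forced to vanish.
u is Dirichlet: u(0) = u(4) = 0. Let V = H^1_0(0, 4); then v(0) = v(4) = 0, and [u' v]_0^4 = 0.
Weak formulation: find u (satisfying any essential BC) such that ∫_0^4 u'(x) v'(x) dx = ∫_0^4 f v dx for all v ∈ V.
Substituting f(x) = 2*x*(x - 1), the right-hand side is ∫_0^4 (2*x*(x - 1)) v dx.


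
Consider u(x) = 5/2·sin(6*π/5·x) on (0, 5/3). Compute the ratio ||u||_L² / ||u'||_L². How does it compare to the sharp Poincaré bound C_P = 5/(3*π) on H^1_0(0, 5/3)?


||u||_L² / ||u'||_L² = 5/(6*π) < C_P = 5/(3*π).

u(x) = 5/2·sin(6*π/5·x), so u'(x) = 3*π*cos(6*π*x/5).
Writing u(x) = A·sin(kπx/L) with A = 5/2 and k = 2, use ∫_0^L sin²(kπx/L) dx = L/2 and ∫_0^L cos²(kπx/L) dx = L/2.
u² = 25/4·sin²(6*π/5·x) and (u')² = 9*π^2·cos²(6*π/5·x), and each of sin², cos² integrates to L/2 = 5/6 over (0, 5/3).
∫_0^5/3 u² dx = 125/24, so ||u||_L² = 5*sqrt(30)/12.
∫_0^5/3 (u')² dx = 15*π^2/2, so ||u'||_L² = sqrt(30)*π/2.
Ratio ||u||_L² / ||u'||_L² = 5/(6*π).
Sharp Poincaré constant on H^1_0(0, 5/3) is C_P = L/π = 5/(3*π), achieved by sin(3*π/5·x).
This is the k = 2 harmonic; the ratio L/(kπ) is strictly less than C_P = L/π, consistent with the sharp inequality ||u||_L² ≤ C_P ||u'||_L².


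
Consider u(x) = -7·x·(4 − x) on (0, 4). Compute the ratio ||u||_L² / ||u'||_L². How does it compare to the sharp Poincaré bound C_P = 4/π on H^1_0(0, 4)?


||u||_L² / ||u'||_L² = 2*sqrt(10)/5 < C_P = 4/π.

u(x) = -7·x·(4 − x), so u'(x) = 14*x - 28.
u(x) = -7·x·(4 − x) vanishes at x = 0 and x = 4, so u ∈ H^1_0(0, 4). Differentiate via the product rule and integrate the resulting polynomials term by term.
  ∫_0^4 u² dx = ∫_0^4 (49*x^4 - 392*x^3 + 784*x^2) dx. Term by term:
    ∫_0^4 49*x^4 dx = 50176/5;  ∫_0^4 -392*x^3 dx = -25088;  ∫_0^4 784*x^2 dx = 50176/3.
  Sum: 50176/5 − 25088 + 50176/3 = 25088/15.
  ∫_0^4 (u')² dx = ∫_0^4 (196*x^2 - 784*x + 784) dx. Term by term:
    ∫_0^4 196*x^2 dx = 12544/3;  ∫_0^4 -784*x dx = -6272;  ∫_0^4 784 dx = 3136.
  Sum: 12544/3 − 6272 + 3136 = 3136/3.
∫_0^4 u² dx = 25088/15, so ||u||_L² = 112*sqrt(30)/15.
∫_0^4 (u')² dx = 3136/3, so ||u'||_L² = 56*sqrt(3)/3.
Ratio ||u||_L² / ||u'||_L² = 2*sqrt(10)/5.
Sharp Poincaré constant on H^1_0(0, 4) is C_P = L/π = 4/π, achieved by sin(π/4·x).
A polynomial bump cannot attain the sharp Poincaré constant (only the first sine eigenfunction does), so the ratio is strictly less than C_P, consistent with ||u||_L² ≤ C_P ||u'||_L².


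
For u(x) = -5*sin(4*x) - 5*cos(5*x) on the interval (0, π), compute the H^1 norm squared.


||u||_{H^1(0,π)}^2 = -10400/9 + 1075*π/2

u'(x) = 25*sin(5*x) - 20*cos(4*x).
Expand u² and (u')² and integrate term by term on (0, π), using: for integers n ≥ 1, ∫_0^π sin²(nx) dx = ∫_0^π cos²(nx) dx = π/2; for n ≠ n', ∫_0^π sin(nx)sin(n'x) dx = ∫_0^π cos(nx)cos(n'x) dx = 0; and by product-to-sum, ∫_0^π sin(nx)cos(n'x) dx = ½∫_0^π [sin((n+n')x) + sin((n−n')x)] dx, which is 0 when n+n' is even and 2n/(n²−n'²) when n+n' is odd (it need not vanish on (0, π)).
  u² squared terms: (-5)²·∫cos(5x)² dx = 25·π/2 = 25*π/2;  (-5)²·∫sin(4x)² dx = 25·π/2 = 25*π/2.
  u² cross terms: 2·(-5)·(-5)·∫cos(5x)·sin(4x) dx = 50·(-8/9) = -400/9.
  So ∫_0^π u² dx = 25*π/2 + 25*π/2 − 400/9 = -400/9 + 25*π.
  (u')² squared terms: (-20)²·∫cos(4x)² dx = 400·π/2 = 200*π;  (25)²·∫sin(5x)² dx = 625·π/2 = 625*π/2.
  (u')² cross terms: 2·(-20)·(25)·∫cos(4x)·sin(5x) dx = -1000·(10/9) = -10000/9.
  So ∫_0^π (u')² dx = 200*π + 625*π/2 − 10000/9 = -10000/9 + 1025*π/2.
||u||_{H^1}^2 = (-400/9 + 25*π) + (-10000/9 + 1025*π/2) = -10400/9 + 1075*π/2.


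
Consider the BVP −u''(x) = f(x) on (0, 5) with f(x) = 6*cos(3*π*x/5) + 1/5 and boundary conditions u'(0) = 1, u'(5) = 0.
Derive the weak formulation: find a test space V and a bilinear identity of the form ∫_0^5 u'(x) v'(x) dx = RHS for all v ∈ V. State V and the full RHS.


V = H^1(0, 5) (v unrestricted at boundary; u is determined up to an additive constant); weak form: ∫_0^5 u'v' dx = ∫_0^5 (6*cos(3*π*x/5) + 1/5) v dx − v(0) for all v ∈ V.

Multiply both sides by a test function v and integrate from 0 to 5:
  ∫_0^5 −u''(x) v(x) dx = ∫_0^5 f(x) v(x) dx.
Integrate the LHS by parts once:
  ∫_0^5 −u'' v dx = −[u'(x) v(x)]_0^5 + ∫_0^5 u'(x) v'(x) dx.
Thus ∫_0^5 u'(x) v'(x) dx = ∫_0^5 f(x) v(x) dx + [u'(x) v(x)]_0^5.
Choose V so that boundary terms are either known or forced to vanish.
u has inhomogeneous Neumann u'(0) = 1, u'(5) = 0. [u' v]_0^5 = (0)·v(5) − (1)·v(0) = − v(0). Take V = H^1(0, 5); boundary term becomes part of RHS.
Weak formulation: find u (satisfying any essential BC) such that ∫_0^5 u'(x) v'(x) dx = ∫_0^5 f v dx − v(0) for all v ∈ V (Neumann data are natural BCs: they enter the RHS as boundary terms).
Substituting f(x) = 6*cos(3*π*x/5) + 1/5, the right-hand side is ∫_0^5 (6*cos(3*π*x/5) + 1/5) v dx − v(0).
Compatibility check (pure Neumann): taking v ≡ 1 ∈ V gives 0 = ∫_0^5 f dx + (0) − (1), i.e. ∫_0^5 f dx must equal u'(0) − u'(5) = 1. Indeed ∫_0^5 (6*cos(3*π*x/5) + 1/5) dx = 1, so the data are compatible. The solution is then unique only up to an additive constant (fix it e.g. by requiring ∫_0^5 u dx = 0).


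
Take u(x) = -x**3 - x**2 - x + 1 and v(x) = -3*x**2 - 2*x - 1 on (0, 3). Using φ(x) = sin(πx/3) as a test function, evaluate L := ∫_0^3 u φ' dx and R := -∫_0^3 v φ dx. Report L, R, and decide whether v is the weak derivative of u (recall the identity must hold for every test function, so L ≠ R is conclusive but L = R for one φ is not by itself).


LHS = -324/π^3 + 105/π, RHS = -324/π^3 + 105/π. Yes, v = u' weakly.

u(x) = -x**3 - x**2 - x + 1, classical derivative u'(x) = -3*x**2 - 2*x - 1.
φ(x) = sin(πx/3), so φ'(x) = π*cos(π*x/3)/3.
Note φ(0) = φ(3) = 0, so the boundary term u·φ vanishes.
LHS = ∫_0^3 u(x) φ'(x) dx = ∫_0^3 (-π*x^3*cos(π*x/3)/3 - π*x^2*cos(π*x/3)/3 - π*x*cos(π*x/3)/3 + π*cos(π*x/3)/3) dx. Term by term:
  ∫_0^3 π*cos(π*x/3)/3 dx = 0;  ∫_0^3 -π*x*cos(π*x/3)/3 dx = 6/π;  ∫_0^3 -π*x^2*cos(π*x/3)/3 dx = 18/π;
  ∫_0^3 -π*x^3*cos(π*x/3)/3 dx = -324/π^3 + 81/π.
Sum: 0 + 6/π + 18/π + -324/π^3 + 81/π = -324/π^3 + 105/π.
So LHS = -324/π^3 + 105/π.
∫_0^3 v(x) φ(x) dx = ∫_0^3 (-3*x^2*sin(π*x/3) - 2*x*sin(π*x/3) - sin(π*x/3)) dx. Term by term:
  ∫_0^3 -sin(π*x/3) dx = -6/π;  ∫_0^3 -3*x^2*sin(π*x/3) dx = -81/π + 324/π^3;  ∫_0^3 -2*x*sin(π*x/3) dx = -18/π.
Sum: -6/π + -81/π + 324/π^3 − 18/π = -105/π + 324/π^3.
So RHS = -∫_0^3 v(x) φ(x) dx = -324/π^3 + 105/π.
LHS = RHS, so the identity holds for this test φ.
Moreover u is smooth here and v(x) = u'(x) = -3*x**2 - 2*x - 1 pointwise, so the identity holds for every test function. Hence v is the weak derivative of u.


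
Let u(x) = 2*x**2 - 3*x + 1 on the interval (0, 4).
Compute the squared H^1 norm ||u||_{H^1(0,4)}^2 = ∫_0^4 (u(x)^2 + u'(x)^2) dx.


||u||_{H^1}^2 = 7048/15

The H^1 norm (squared) on an interval (0, L) is
  ||u||_{H^1}^2 = ∫_0^L u(x)^2 dx + ∫_0^L u'(x)^2 dx.
Compute u'(x) = 4*x - 3.
Then u(x)^2 = 4*x**4 - 12*x**3 + 13*x**2 - 6*x + 1 and u'(x)^2 = 16*x**2 - 24*x + 9.
Integrate each monomial from 0 to 4 using ∫_0^4 c·x^n dx = c·4^(n+1)/(n+1):
  ∫_0^4 u(x)^2 dx = ∫_0^4 (4*x^4 - 12*x^3 + 13*x^2 - 6*x + 1) dx. Term by term:
    ∫_0^4 4*x^4 dx = 4096/5;  ∫_0^4 -12*x^3 dx = -768;  ∫_0^4 13*x^2 dx = 832/3;
    ∫_0^4 -6*x dx = -48;  ∫_0^4 1 dx = 4.
  Sum: 4096/5 − 768 + 832/3 − 48 + 4 = 4268/15.
  ∫_0^4 u'(x)^2 dx = ∫_0^4 (16*x^2 - 24*x + 9) dx. Term by term:
    ∫_0^4 16*x^2 dx = 1024/3;  ∫_0^4 -24*x dx = -192;  ∫_0^4 9 dx = 36.
  Sum: 1024/3 − 192 + 36 = 556/3.
Adding: ||u||_{H^1}^2 = 4268/15 + 556/3 = 7048/15.


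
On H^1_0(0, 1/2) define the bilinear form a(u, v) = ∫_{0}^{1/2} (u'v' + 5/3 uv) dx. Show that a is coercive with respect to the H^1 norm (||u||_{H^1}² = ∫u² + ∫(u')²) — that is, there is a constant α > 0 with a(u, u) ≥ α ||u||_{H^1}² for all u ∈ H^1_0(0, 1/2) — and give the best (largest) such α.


α = 1

Coercivity of a(·,·) on H^1_0(0, 1/2) means a(u, u) ≥ α ||u||_{H^1}² for every u ∈ H^1_0.
The interval has length L = 1/2, and Poincaré/coercivity depend only on L. Here a(u, u) = ∫(u')² + (5/3)·∫u².
Here c = 5/3 ≥ 1, so a(u,u) = ∫(u')² + c∫u² ≥ ∫(u')² + ∫u² = ||u||_{H^1}², i.e. α = 1 works. No larger α is possible: a(u,u) ≥ α||u||_{H^1}² means (1−α)∫(u')² ≥ (α−c)∫u², and for the modes u_n = sin(nπ(x−x₀)/L) (x₀ the left endpoint) one has ∫u_n²/∫(u_n')² = (L/(nπ))² → 0, so a(u_n,u_n)/||u_n||_{H^1}² → 1. Hence the optimal constant is α = 1.
Therefore α = 1.


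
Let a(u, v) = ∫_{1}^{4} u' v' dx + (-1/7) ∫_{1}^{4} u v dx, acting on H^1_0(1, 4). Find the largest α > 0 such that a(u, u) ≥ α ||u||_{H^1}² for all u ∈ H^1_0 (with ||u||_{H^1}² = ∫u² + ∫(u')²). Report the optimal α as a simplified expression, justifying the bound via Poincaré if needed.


α = (-9/7 + π^2)/(9 + π^2)

Coercivity of a(·,·) on H^1_0(1, 4) means a(u, u) ≥ α ||u||_{H^1}² for every u ∈ H^1_0.
The interval has length L = 3, and Poincaré/coercivity depend only on L. Here a(u, u) = ∫(u')² + (-1/7)·∫u².
Here c = -1/7 < 0 with |c| < (π/L)² = π^2/9, so coercivity still holds. The condition a(u,u) ≥ α||u||_{H^1}² reads (1−α)∫(u')² ≥ (α−c)∫u². Any admissible α is ≤ 1 (rapidly oscillating u have ∫u²/∫(u')² → 0), and α = 1 would force 0 ≥ (1−c)∫u², impossible since c < 1; so 1−α > 0. By the sharp Poincaré inequality on H^1_0 of an interval of length L, ∫(u')² ≥ (π/L)²∫u² with equality for the first sine mode sin(π(x−x₀)/L) (x₀ the left endpoint), so the inequality holds for all u iff (1−α)(π/L)² ≥ α − c, i.e. α ≤ ((π/L)² + c)/((π/L)² + 1) = (1 + c(L/π)²)/(1 + (L/π)²). (Direct route, valid since c ≤ 0: Poincaré gives c∫u² ≥ c(L/π)²∫(u')², so a(u,u) ≥ (1 + c(L/π)²)∫(u')², while ||u||_{H^1}² ≤ (1 + (L/π)²)∫(u')²; dividing yields the same α.) With (π/L)² = π^2/9 and c = -1/7, the largest admissible constant is α = ((π/L)² + c)/((π/L)² + 1).
Simplifying, α = (-9/7 + π^2)/(9 + π^2).


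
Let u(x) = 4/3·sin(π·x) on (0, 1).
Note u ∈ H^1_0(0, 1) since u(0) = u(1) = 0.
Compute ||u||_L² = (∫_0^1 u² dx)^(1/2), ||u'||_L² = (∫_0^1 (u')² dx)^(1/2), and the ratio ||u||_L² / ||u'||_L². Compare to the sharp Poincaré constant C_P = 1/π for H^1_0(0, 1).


||u||_L² / ||u'||_L² = 1/π = C_P.

u(x) = 4/3·sin(π·x), so u'(x) = 4*π*cos(π*x)/3.
Writing u(x) = A·sin(kπx/L) with A = 4/3 and k = 1, use ∫_0^L sin²(kπx/L) dx = L/2 and ∫_0^L cos²(kπx/L) dx = L/2.
u² = 16/9·sin²(π·x) and (u')² = 16*π^2/9·cos²(π·x), and each of sin², cos² integrates to L/2 = 1/2 over (0, 1).
∫_0^1 u² dx = 8/9, so ||u||_L² = 2*sqrt(2)/3.
∫_0^1 (u')² dx = 8*π^2/9, so ||u'||_L² = 2*sqrt(2)*π/3.
Ratio ||u||_L² / ||u'||_L² = 1/π.
Sharp Poincaré constant on H^1_0(0, 1) is C_P = L/π = 1/π, achieved by sin(π·x).
This is the k = 1 eigenfunction (up to amplitude), so the ratio equals the sharp Poincaré constant exactly.


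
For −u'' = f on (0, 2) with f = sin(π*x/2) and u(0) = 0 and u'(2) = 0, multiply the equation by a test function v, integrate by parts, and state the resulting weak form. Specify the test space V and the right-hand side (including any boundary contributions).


V = {v ∈ H^1(0, 2) : v(0) = 0} (test functions vanish at x = 0 where u is specified); weak form: ∫_0^2 u'v' dx = ∫_0^2 (sin(π*x/2)) v dx for all v ∈ V.

Multiply both sides by a test function v and integrate from 0 to 2:
  ∫_0^2 −u''(x) v(x) dx = ∫_0^2 f(x) v(x) dx.
Integrate the LHS by parts once:
  ∫_0^2 −u'' v dx = −[u'(x) v(x)]_0^2 + ∫_0^2 u'(x) v'(x) dx.
Thus ∫_0^2 u'(x) v'(x) dx = ∫_0^2 f(x) v(x) dx + [u'(x) v(x)]_0^2.
Choose V so that boundary terms are either known or forced to vanish.
Mixed BC: u(0) = 0 (Dirichlet) and u'(2) = 0 (Neumann). Define V = {v ∈ H^1(0, 2) : v(0) = 0}. Then [u' v]_0^2 = u'(2)·v(2) − u'(0)·0 = 0.
Weak formulation: find u (satisfying any essential BC) such that ∫_0^2 u'(x) v'(x) dx = ∫_0^2 f v dx for all v ∈ V (Dirichlet at 0 absorbed into V; the Neumann datum at x = 2 is zero, so no boundary term remains).
Substituting f(x) = sin(π*x/2), the right-hand side is ∫_0^2 (sin(π*x/2)) v dx.


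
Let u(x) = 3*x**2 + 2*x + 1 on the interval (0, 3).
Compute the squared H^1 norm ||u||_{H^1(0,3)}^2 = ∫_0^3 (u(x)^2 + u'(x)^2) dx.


||u||_{H^1}^2 = 6177/5

The H^1 norm (squared) on an interval (0, L) is
  ||u||_{H^1}^2 = ∫_0^L u(x)^2 dx + ∫_0^L u'(x)^2 dx.
Compute u'(x) = 6*x + 2.
Then u(x)^2 = 9*x**4 + 12*x**3 + 10*x**2 + 4*x + 1 and u'(x)^2 = 36*x**2 + 24*x + 4.
Integrate each monomial from 0 to 3 using ∫_0^3 c·x^n dx = c·3^(n+1)/(n+1):
  ∫_0^3 u(x)^2 dx = ∫_0^3 (9*x^4 + 12*x^3 + 10*x^2 + 4*x + 1) dx. Term by term:
    ∫_0^3 9*x^4 dx = 2187/5;  ∫_0^3 12*x^3 dx = 243;  ∫_0^3 10*x^2 dx = 90;
    ∫_0^3 4*x dx = 18;  ∫_0^3 1 dx = 3.
  Sum: 2187/5 + 243 + 90 + 18 + 3 = 3957/5.
  ∫_0^3 u'(x)^2 dx = ∫_0^3 (36*x^2 + 24*x + 4) dx. Term by term:
    ∫_0^3 36*x^2 dx = 324;  ∫_0^3 24*x dx = 108;  ∫_0^3 4 dx = 12.
  Sum: 324 + 108 + 12 = 444.
Adding: ||u||_{H^1}^2 = 3957/5 + 444 = 6177/5.


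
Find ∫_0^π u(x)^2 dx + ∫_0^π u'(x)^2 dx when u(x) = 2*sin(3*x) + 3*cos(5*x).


||u||_{H^1(0,π)}^2 = 137*π

u'(x) = -15*sin(5*x) + 6*cos(3*x).
Expand u² and (u')² and integrate term by term on (0, π), using: for integers n ≥ 1, ∫_0^π sin²(nx) dx = ∫_0^π cos²(nx) dx = π/2; for n ≠ n', ∫_0^π sin(nx)sin(n'x) dx = ∫_0^π cos(nx)cos(n'x) dx = 0; and by product-to-sum, ∫_0^π sin(nx)cos(n'x) dx = ½∫_0^π [sin((n+n')x) + sin((n−n')x)] dx, which is 0 when n+n' is even and 2n/(n²−n'²) when n+n' is odd (it need not vanish on (0, π)).
  u² squared terms: (2)²·∫sin(3x)² dx = 4·π/2 = 2*π;  (3)²·∫cos(5x)² dx = 9·π/2 = 9*π/2.
  u² cross terms: 2·(2)·(3)·∫sin(3x)·cos(5x) dx = 12·(0) = 0.
  So ∫_0^π u² dx = 2*π + 9*π/2 + 0 = 13*π/2.
  (u')² squared terms: (-15)²·∫sin(5x)² dx = 225·π/2 = 225*π/2;  (6)²·∫cos(3x)² dx = 36·π/2 = 18*π.
  (u')² cross terms: 2·(-15)·(6)·∫sin(5x)·cos(3x) dx = -180·(0) = 0.
  So ∫_0^π (u')² dx = 225*π/2 + 18*π + 0 = 261*π/2.
||u||_{H^1}^2 = (13*π/2) + (261*π/2) = 137*π.


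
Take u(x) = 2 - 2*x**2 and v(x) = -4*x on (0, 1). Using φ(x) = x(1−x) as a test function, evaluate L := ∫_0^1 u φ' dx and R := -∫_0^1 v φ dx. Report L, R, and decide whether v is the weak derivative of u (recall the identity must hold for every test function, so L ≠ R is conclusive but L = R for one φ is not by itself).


LHS = 1/3, RHS = 1/3. Yes, v = u' weakly.

u(x) = 2 - 2*x**2, classical derivative u'(x) = -4*x.
φ(x) = x(1−x), so φ'(x) = 1 - 2*x.
Note φ(0) = φ(1) = 0, so the boundary term u·φ vanishes.
LHS = ∫_0^1 u(x) φ'(x) dx = ∫_0^1 (4*x^3 - 2*x^2 - 4*x + 2) dx. Term by term:
  ∫_0^1 4*x^3 dx = 1;  ∫_0^1 -2*x^2 dx = -2/3;  ∫_0^1 -4*x dx = -2;
  ∫_0^1 2 dx = 2.
Sum: 1 − 2/3 − 2 + 2 = 1/3.
So LHS = 1/3.
∫_0^1 v(x) φ(x) dx = ∫_0^1 (4*x^3 - 4*x^2) dx. Term by term:
  ∫_0^1 4*x^3 dx = 1;  ∫_0^1 -4*x^2 dx = -4/3.
Sum: 1 − 4/3 = -1/3.
So RHS = -∫_0^1 v(x) φ(x) dx = 1/3.
LHS = RHS, so the identity holds for this test φ.
Moreover u is smooth here and v(x) = u'(x) = -4*x pointwise, so the identity holds for every test function. Hence v is the weak derivative of u.


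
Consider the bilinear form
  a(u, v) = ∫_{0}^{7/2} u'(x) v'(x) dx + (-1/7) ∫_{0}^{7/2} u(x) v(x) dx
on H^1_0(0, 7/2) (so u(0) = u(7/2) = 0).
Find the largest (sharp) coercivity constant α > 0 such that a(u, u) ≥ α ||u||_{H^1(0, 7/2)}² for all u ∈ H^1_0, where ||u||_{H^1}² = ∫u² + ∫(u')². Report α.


α = (-7 + 4*π^2)/(4*π^2 + 49)

Coercivity of a(·,·) on H^1_0(0, 7/2) means a(u, u) ≥ α ||u||_{H^1}² for every u ∈ H^1_0.
The interval has length L = 7/2, and Poincaré/coercivity depend only on L. Here a(u, u) = ∫(u')² + (-1/7)·∫u².
Here c = -1/7 < 0 with |c| < (π/L)² = 4*π^2/49, so coercivity still holds. The condition a(u,u) ≥ α||u||_{H^1}² reads (1−α)∫(u')² ≥ (α−c)∫u². Any admissible α is ≤ 1 (rapidly oscillating u have ∫u²/∫(u')² → 0), and α = 1 would force 0 ≥ (1−c)∫u², impossible since c < 1; so 1−α > 0. By the sharp Poincaré inequality on H^1_0 of an interval of length L, ∫(u')² ≥ (π/L)²∫u² with equality for the first sine mode sin(π(x−x₀)/L) (x₀ the left endpoint), so the inequality holds for all u iff (1−α)(π/L)² ≥ α − c, i.e. α ≤ ((π/L)² + c)/((π/L)² + 1) = (1 + c(L/π)²)/(1 + (L/π)²). (Direct route, valid since c ≤ 0: Poincaré gives c∫u² ≥ c(L/π)²∫(u')², so a(u,u) ≥ (1 + c(L/π)²)∫(u')², while ||u||_{H^1}² ≤ (1 + (L/π)²)∫(u')²; dividing yields the same α.) With (π/L)² = 4*π^2/49 and c = -1/7, the largest admissible constant is α = ((π/L)² + c)/((π/L)² + 1).
Simplifying, α = (-7 + 4*π^2)/(4*π^2 + 49).


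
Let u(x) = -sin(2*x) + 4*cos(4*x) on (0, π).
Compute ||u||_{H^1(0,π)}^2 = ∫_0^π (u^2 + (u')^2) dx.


||u||_{H^1(0,π)}^2 = 277*π/2

u'(x) = -16*sin(4*x) - 2*cos(2*x).
Expand u² and (u')² and integrate term by term on (0, π), using: for integers n ≥ 1, ∫_0^π sin²(nx) dx = ∫_0^π cos²(nx) dx = π/2; for n ≠ n', ∫_0^π sin(nx)sin(n'x) dx = ∫_0^π cos(nx)cos(n'x) dx = 0; and by product-to-sum, ∫_0^π sin(nx)cos(n'x) dx = ½∫_0^π [sin((n+n')x) + sin((n−n')x)] dx, which is 0 when n+n' is even and 2n/(n²−n'²) when n+n' is odd (it need not vanish on (0, π)).
  u² squared terms: (-1)²·∫sin(2x)² dx = 1·π/2 = π/2;  (4)²·∫cos(4x)² dx = 16·π/2 = 8*π.
  u² cross terms: 2·(-1)·(4)·∫sin(2x)·cos(4x) dx = -8·(0) = 0.
  So ∫_0^π u² dx = π/2 + 8*π + 0 = 17*π/2.
  (u')² squared terms: (-16)²·∫sin(4x)² dx = 256·π/2 = 128*π;  (-2)²·∫cos(2x)² dx = 4·π/2 = 2*π.
  (u')² cross terms: 2·(-16)·(-2)·∫sin(4x)·cos(2x) dx = 64·(0) = 0.
  So ∫_0^π (u')² dx = 128*π + 2*π + 0 = 130*π.
||u||_{H^1}^2 = (17*π/2) + (130*π) = 277*π/2.


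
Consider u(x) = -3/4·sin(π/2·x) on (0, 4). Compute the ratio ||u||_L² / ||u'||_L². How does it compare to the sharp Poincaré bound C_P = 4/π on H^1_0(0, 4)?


||u||_L² / ||u'||_L² = 2/π < C_P = 4/π.

u(x) = -3/4·sin(π/2·x), so u'(x) = -3*π*cos(π*x/2)/8.
Writing u(x) = A·sin(kπx/L) with A = -3/4 and k = 2, use ∫_0^L sin²(kπx/L) dx = L/2 and ∫_0^L cos²(kπx/L) dx = L/2.
u² = 9/16·sin²(π/2·x) and (u')² = 9*π^2/64·cos²(π/2·x), and each of sin², cos² integrates to L/2 = 2 over (0, 4).
∫_0^4 u² dx = 9/8, so ||u||_L² = 3*sqrt(2)/4.
∫_0^4 (u')² dx = 9*π^2/32, so ||u'||_L² = 3*sqrt(2)*π/8.
Ratio ||u||_L² / ||u'||_L² = 2/π.
Sharp Poincaré constant on H^1_0(0, 4) is C_P = L/π = 4/π, achieved by sin(π/4·x).
This is the k = 2 harmonic; the ratio L/(kπ) is strictly less than C_P = L/π, consistent with the sharp inequality ||u||_L² ≤ C_P ||u'||_L².


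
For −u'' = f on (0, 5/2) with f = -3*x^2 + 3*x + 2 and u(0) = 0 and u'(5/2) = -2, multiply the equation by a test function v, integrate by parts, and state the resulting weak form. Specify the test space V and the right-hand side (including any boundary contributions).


V = {v ∈ H^1(0, 5/2) : v(0) = 0} (test functions vanish at x = 0 where u is specified); weak form: ∫_0^5/2 u'v' dx = ∫_0^5/2 (-3*x^2 + 3*x + 2) v dx − 2·v(5/2) for all v ∈ V.

Multiply both sides by a test function v and integrate from 0 to 5/2:
  ∫_0^5/2 −u''(x) v(x) dx = ∫_0^5/2 f(x) v(x) dx.
Integrate the LHS by parts once:
  ∫_0^5/2 −u'' v dx = −[u'(x) v(x)]_0^5/2 + ∫_0^5/2 u'(x) v'(x) dx.
Thus ∫_0^5/2 u'(x) v'(x) dx = ∫_0^5/2 f(x) v(x) dx + [u'(x) v(x)]_0^5/2.
Choose V so that boundary terms are either known or forced to vanish.
Mixed BC: u(0) = 0 (Dirichlet) and u'(5/2) = -2 (Neumann). Define V = {v ∈ H^1(0, 5/2) : v(0) = 0}. Then [u' v]_0^5/2 = u'(5/2)·v(5/2) − u'(0)·0 = − 2·v(5/2).
Weak formulation: find u (satisfying any essential BC) such that ∫_0^5/2 u'(x) v'(x) dx = ∫_0^5/2 f v dx − 2·v(5/2) for all v ∈ V (Dirichlet at 0 absorbed into V; Neumann datum at x = 5/2 contributes the boundary term).
Substituting f(x) = -3*x^2 + 3*x + 2, the right-hand side is ∫_0^5/2 (-3*x^2 + 3*x + 2) v dx − 2·v(5/2).


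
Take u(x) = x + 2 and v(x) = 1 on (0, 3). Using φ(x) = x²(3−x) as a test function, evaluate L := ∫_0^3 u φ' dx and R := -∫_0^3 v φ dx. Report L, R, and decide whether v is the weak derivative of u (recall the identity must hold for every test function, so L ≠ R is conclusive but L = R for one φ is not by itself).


LHS = -27/4, RHS = -27/4. Yes, v = u' weakly.

u(x) = x + 2, classical derivative u'(x) = 1.
φ(x) = x²(3−x), so φ'(x) = 3*x*(2 - x).
Note φ(0) = φ(3) = 0, so the boundary term u·φ vanishes.
LHS = ∫_0^3 u(x) φ'(x) dx = ∫_0^3 (-3*x^3 + 12*x) dx. Term by term:
  ∫_0^3 -3*x^3 dx = -243/4;  ∫_0^3 12*x dx = 54.
Sum: -243/4 + 54 = -27/4.
So LHS = -27/4.
∫_0^3 v(x) φ(x) dx = ∫_0^3 (-x^3 + 3*x^2) dx. Term by term:
  ∫_0^3 -x^3 dx = -81/4;  ∫_0^3 3*x^2 dx = 27.
Sum: -81/4 + 27 = 27/4.
So RHS = -∫_0^3 v(x) φ(x) dx = -27/4.
LHS = RHS, so the identity holds for this test φ.
Moreover u is smooth here and v(x) = u'(x) = 1 pointwise, so the identity holds for every test function. Hence v is the weak derivative of u.
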